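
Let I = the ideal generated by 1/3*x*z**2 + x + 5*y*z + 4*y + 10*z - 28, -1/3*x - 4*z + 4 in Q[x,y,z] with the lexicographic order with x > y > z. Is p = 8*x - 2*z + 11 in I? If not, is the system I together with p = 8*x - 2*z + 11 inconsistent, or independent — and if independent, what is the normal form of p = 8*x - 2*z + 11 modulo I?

First compute the reduced Gröbner basis of I by Buchberger's algorithm.
f_1 = 1/3*x*z**2 + x + 5*y*z + 4*y + 10*z - 28, LT = x*z**2.
f_2 = -1/3*x - 4*z + 4, LT = x.

S(f_1,f_2): lcm = x*z**2. S = 3*x + 15*y*z + 12*y - 12*z**3 + 12*z**2 + 30*z - 84.
  leading term x: subtract (-9)·f_2 from 3*x + 15*y*z + 12*y - 12*z**3 + 12*z**2 + 30*z - 84 → 15*y*z + 12*y - 12*z**3 + 12*z**2 - 6*z - 48
  leading term y*z: no divisor's leading term divides it; move 15*y*z to the remainder.
  leading term y: no divisor's leading term divides it; move 12*y to the remainder.
  leading term z**3: no divisor's leading term divides it; move -12*z**3 to the remainder.
  leading term z**2: no divisor's leading term divides it; move 12*z**2 to the remainder.
  leading term z: no divisor's leading term divides it; move -6*z to the remainder.
  leading term 1: no divisor's leading term divides it; move -48 to the remainder.
  remainder 15*y*z + 12*y - 12*z**3 + 12*z**2 - 6*z - 48 ≠ 0; add h_3 = 15*y*z + 12*y - 12*z**3 + 12*z**2 - 6*z - 48 to the basis.

S(f_1,h_3): lcm = x*y*z**2. S = -4/5*x*y*z + 3*x*y + 4/5*x*z**4 - 4/5*x*z**3 + 2/5*x*z**2 + 16/5*x*z + 15*y**2*z + 12*y**2 + 30*y*z - 84*y.
  leading term x*y*z: subtract (12/5*y*z)·f_2 from -4/5*x*y*z + 3*x*y + 4/5*x*z**4 - 4/5*x*z**3 + 2/5*x*z**2 + 16/5*x*z + 15*y**2*z + 12*y**2 + 30*y*z - 84*y → 3*x*y + 4/5*x*z**4 - 4/5*x*z**3 + 2/5*x*z**2 + 16/5*x*z + 15*y**2*z + 12*y**2 + 48/5*y*z**2 + 102/5*y*z - 84*y
  leading term x*y: subtract (-9*y)·f_2 from 3*x*y + 4/5*x*z**4 - 4/5*x*z**3 + 2/5*x*z**2 + 16/5*x*z + 15*y**2*z + 12*y**2 + 48/5*y*z**2 + 102/5*y*z - 84*y → 4/5*x*z**4 - 4/5*x*z**3 + 2/5*x*z**2 + 16/5*x*z + 15*y**2*z + 12*y**2 + 48/5*y*z**2 - 78/5*y*z - 48*y
  leading term x*z**4: subtract (12/5*z**2)·f_1 from 4/5*x*z**4 - 4/5*x*z**3 + 2/5*x*z**2 + 16/5*x*z + 15*y**2*z + 12*y**2 + 48/5*y*z**2 - 78/5*y*z - 48*y → -4/5*x*z**3 - 2*x*z**2 + 16/5*x*z + 15*y**2*z + 12*y**2 - 12*y*z**3 - 78/5*y*z - 48*y - 24*z**3 + 336/5*z**2
  leading term x*z**3: subtract (-12/5*z)·f_1 from -4/5*x*z**3 - 2*x*z**2 + 16/5*x*z + 15*y**2*z + 12*y**2 - 12*y*z**3 - 78/5*y*z - 48*y - 24*z**3 + 336/5*z**2 → -2*x*z**2 + 28/5*x*z + 15*y**2*z + 12*y**2 - 12*y*z**3 + 12*y*z**2 - 6*y*z - 48*y - 24*z**3 + 456/5*z**2 - 336/5*z
  leading term x*z**2: subtract (-6)·f_1 from -2*x*z**2 + 28/5*x*z + 15*y**2*z + 12*y**2 - 12*y*z**3 + 12*y*z**2 - 6*y*z - 48*y - 24*z**3 + 456/5*z**2 - 336/5*z → 28/5*x*z + 6*x + 15*y**2*z + 12*y**2 - 12*y*z**3 + 12*y*z**2 + 24*y*z - 24*y - 24*z**3 + 456/5*z**2 - 36/5*z - 168
  leading term x*z: subtract (-84/5*z)·f_2 from 28/5*x*z + 6*x + 15*y**2*z + 12*y**2 - 12*y*z**3 + 12*y*z**2 + 24*y*z - 24*y - 24*z**3 + 456/5*z**2 - 36/5*z - 168 → 6*x + 15*y**2*z + 12*y**2 - 12*y*z**3 + 12*y*z**2 + 24*y*z - 24*y - 24*z**3 + 24*z**2 + 60*z - 168
  leading term x: subtract (-18)·f_2 from 6*x + 15*y**2*z + 12*y**2 - 12*y*z**3 + 12*y*z**2 + 24*y*z - 24*y - 24*z**3 + 24*z**2 + 60*z - 168 → 15*y**2*z + 12*y**2 - 12*y*z**3 + 12*y*z**2 + 24*y*z - 24*y - 24*z**3 + 24*z**2 - 12*z - 96
  leading term y**2*z: subtract (y)·h_3 from 15*y**2*z + 12*y**2 - 12*y*z**3 + 12*y*z**2 + 24*y*z - 24*y - 24*z**3 + 24*z**2 - 12*z - 96 → 30*y*z + 24*y - 24*z**3 + 24*z**2 - 12*z - 96
  leading term y*z: subtract (2)·h_3 from 30*y*z + 24*y - 24*z**3 + 24*z**2 - 12*z - 96 → 0
  remainder 0.

S(f_2,h_3): leading monomials are coprime, so the S-polynomial reduces to 0 (Buchberger's first criterion).
Every S-polynomial of the final basis reduces to 0, so we have a Gröbner basis.
Inter-reduce: drop elements whose leading term is divisible by another's, tail-reduce, and make monic.
Reduced Gröbner basis: {x + 12*z - 12, y*z + 4/5*y - 4/5*z**3 + 4/5*z**2 - 2/5*z - 16/5}.
Label its elements g_1 = x + 12*z - 12, g_2 = y*z + 4/5*y - 4/5*z**3 + 4/5*z**2 - 2/5*z - 16/5.

Reduce p = 8*x - 2*z + 11 modulo G:
  leading term x: subtract (8)·g_1 from 8*x - 2*z + 11 → -98*z + 107
  leading term z: no divisor's leading term divides it; move -98*z to the remainder.
  leading term 1: no divisor's leading term divides it; move 107 to the remainder.
  normal form = -98*z + 107.
The normal form is nonzero, so p ∉ I. Since p minus its normal form lies in I, I + (p) = I + (r) where r = -98*z + 107; decide whether this ideal is the whole ring.
Run Buchberger on G together with r (pairs among the g_i already reduce to 0 since G is a Gröbner basis):
g_1 = x + 12*z - 12, LT = x.
g_2 = y*z + 4/5*y - 4/5*z**3 + 4/5*z**2 - 2/5*z - 16/5, LT = y*z.
r = -98*z + 107, LT = z.

S(g_1,g_2): leading monomials are coprime, so the S-polynomial reduces to 0 (Buchberger's first criterion).
S(g_1,r): leading monomials are coprime, so the S-polynomial reduces to 0 (Buchberger's first criterion).
S(g_2,r): lcm = y*z. S = 927/490*y - 4/5*z**3 + 4/5*z**2 - 2/5*z - 16/5.
  leading term y: no divisor's leading term divides it; move 927/490*y to the remainder.
  leading term z**3: subtract (2/245*z**2)·r from -4/5*z**3 + 4/5*z**2 - 2/5*z - 16/5 → -18/245*z**2 - 2/5*z - 16/5
  leading term z**2: subtract (9/12005*z)·r from -18/245*z**2 - 2/5*z - 16/5 → -1153/2401*z - 16/5
  leading term z: subtract (1153/235298)·r from -1153/2401*z - 16/5 → -4381623/1176490
  leading term 1: no divisor's leading term divides it; move -4381623/1176490 to the remainder.
  remainder 927/490*y - 4381623/1176490 ≠ 0; add m_4 = 927/490*y - 4381623/1176490 to the basis.

S(g_1,m_4): leading monomials are coprime, so the S-polynomial reduces to 0 (Buchberger's first criterion).
S(g_2,m_4): lcm = y*z. S = 4/5*y - 4/5*z**3 + 4/5*z**2 + 1939629/1236515*z - 16/5.
  leading term y: subtract (392/927)·m_4 from 4/5*y - 4/5*z**3 + 4/5*z**2 + 1939629/1236515*z - 16/5 → -4/5*z**3 + 4/5*z**2 + 1939629/1236515*z - 401892/247303
  leading term z**3: subtract (2/245*z**2)·r from -4/5*z**3 + 4/5*z**2 + 1939629/1236515*z - 401892/247303 → -18/245*z**2 + 1939629/1236515*z - 401892/247303
  leading term z**2: subtract (9/12005*z)·r from -18/245*z**2 + 1939629/1236515*z - 401892/247303 → 7512/5047*z - 401892/247303
  leading term z: subtract (-3756/247303)·r from 7512/5047*z - 401892/247303 → 0
  remainder 0.

S(r,m_4): leading monomials are coprime, so the S-polynomial reduces to 0 (Buchberger's first criterion).
Every S-polynomial of the final basis reduces to 0, so we have a Gröbner basis.
Inter-reduce: drop elements whose leading term is divisible by another's, tail-reduce, and make monic.
Reduced Gröbner basis: {x + 54/49, y - 486847/247303, z - 107/98}.
The reduced Gröbner basis of I + (p) is {x + 54/49, y - 486847/247303, z - 107/98} ≠ {1}, a proper ideal, so the enlarged system stays consistent: p is independent of I, with normal form -98*z + 107.

8*x - 2*z + 11 is independent of I; its normal form modulo I is -98*z + 107.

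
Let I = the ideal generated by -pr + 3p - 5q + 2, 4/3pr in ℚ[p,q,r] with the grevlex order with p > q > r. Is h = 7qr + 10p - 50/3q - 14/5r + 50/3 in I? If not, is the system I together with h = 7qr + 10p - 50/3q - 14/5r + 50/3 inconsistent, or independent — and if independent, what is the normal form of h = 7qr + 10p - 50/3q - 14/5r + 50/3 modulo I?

Adjoining 7qr + 10p - 50/3q - 14/5r + 50/3 makes the ideal the whole ring: the system is inconsistent.

First compute the reduced Gröbner basis of I by Buchberger's algorithm.
f_1 = -pr + 3p - 5q + 2, LT = pr.
f_2 = 4/3pr, LT = pr.

S(f_1,f_2): lcm = pr. S = -3p + 5q - 2.
  leading term p: no divisor's leading term divides it; move -3p to the remainder.
  leading term q: no divisor's leading term divides it; move 5q to the remainder.
  leading term 1: no divisor's leading term divides it; move -2 to the remainder.
  remainder -3p + 5q - 2 ≠ 0; add k_3 = -3p + 5q - 2 to the basis.

S(f_1,k_3): lcm = pr. S = 5/3qr - 3p + 5q - ⅔r - 2.
  leading term qr: no divisor's leading term divides it; move 5/3qr to the remainder.
  leading term p: subtract (1)·k_3 from -3p + 5q - ⅔r - 2 → -⅔r
  leading term r: no divisor's leading term divides it; move -⅔r to the remainder.
  remainder 5/3qr - ⅔r ≠ 0; add k_4 = 5/3qr - ⅔r to the basis.

The other S-polynomials (S(f_2,k_3), S(f_1,k_4), S(f_2,k_4), S(k_3,k_4)) all reduce to 0 modulo the current basis, so we have a Gröbner basis.
Inter-reduce: drop elements whose leading term is divisible by another's, tail-reduce, and make monic.
Reduced Gröbner basis: {qr - ⅖r, p - 5/3q + ⅔}.
Label its elements g_1 = qr - ⅖r, g_2 = p - 5/3q + ⅔.

Reduce h = 7qr + 10p - 50/3q - 14/5r + 50/3 modulo G:
  leading term qr: subtract (7)·g_1 from 7qr + 10p - 50/3q - 14/5r + 50/3 → 10p - 50/3q + 50/3
  leading term p: subtract (10)·g_2 from 10p - 50/3q + 50/3 → 10
  leading term 1: no divisor's leading term divides it; move 10 to the remainder.
  normal form = 10.
The normal form is nonzero, so h ∉ I. Since h minus its normal form lies in I, I + (h) = I + (n) where n = 10; decide whether this ideal is the whole ring.
Here n = 10 is a nonzero constant, hence a unit: 1 ∈ I + (h), the Gröbner basis of I + (h) is {1}, and the enlarged system has no common solution — adjoining h is inconsistent.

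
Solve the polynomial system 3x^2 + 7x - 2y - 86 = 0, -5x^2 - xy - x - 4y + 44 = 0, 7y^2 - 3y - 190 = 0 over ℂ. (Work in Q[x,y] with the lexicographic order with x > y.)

Compute a lex Gröbner basis by Buchberger's algorithm.
f_1 = 3x^2 + 7x - 2y - 86, LT = x^2.
f_2 = -5x^2 - xy - x - 4y + 44, LT = x^2.
f_3 = 7y^2 - 3y - 190, LT = y^2.

S(f_1,f_2): lcm = x^2. S = -1/5xy + 32/15x - 22/15y - 298/15.
  reduce S modulo (f_1, f_2, f_3):
  remainder -1/5xy + 32/15x - 22/15y - 298/15 ≠ 0; add h_4 = -1/5xy + 32/15x - 22/15y - 298/15 to the basis.

S(f_1,h_4): lcm = x^2y. S = 32/3x^2 - 5xy - 298/3x - 2/3y^2 - 86/3y.
  reduce S modulo (f_1, f_2, f_3, h_4):
  remainder -1598/9x + 934/63y + 49414/63 ≠ 0; add h_5 = -1598/9x + 934/63y + 49414/63 to the basis.

S(f_2,h_4): lcm = x^2y. S = 32/3x^2 + 1/5xy^2 - 107/15xy - 298/3x + 4/5y^2 - 44/5y.
  reduce S modulo (f_1, f_2, f_3, h_4, h_5):
  remainder 142196/4165y + 142196/833 ≠ 0; add h_6 = 142196/4165y + 142196/833 to the basis.

The other S-polynomials (S(f_1,f_3), S(f_2,f_3), S(f_3,h_4), S(f_1,h_5), S(f_2,h_5), S(f_3,h_5), S(h_4,h_5), S(f_1,h_6), S(f_2,h_6), S(f_3,h_6), S(h_4,h_6), S(h_5,h_6)) all reduce to 0 modulo the current basis, so we have a Gröbner basis.
Inter-reduce: drop elements whose leading term is divisible by another's, tail-reduce, and make monic.
Reduced Gröbner basis: {x - 4, y + 5}.

Since the basis is lex-ordered, y + 5 is univariate in y. Its roots are {-5}. Back-substituting each root into the other basis elements fixes the other coordinates.
  y = -5: the earlier basis element becomes x - 4 = 0, giving x = 4 — point (4, -5).

{(4, -5)}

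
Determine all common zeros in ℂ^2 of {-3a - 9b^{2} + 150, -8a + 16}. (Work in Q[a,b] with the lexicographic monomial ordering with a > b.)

Compute a lex Gröbner basis by Buchberger's algorithm.
f_1 = -3a - 9b^{2} + 150, LT = a.
f_2 = -8a + 16, LT = a.

S(f_1,f_2): lcm = a. S = 3b^{2} - 48.
  leading term b^{2}: no divisor's leading term divides it; move 3b^{2} to the remainder.
  leading term 1: no divisor's leading term divides it; move -48 to the remainder.
  remainder 3b^{2} - 48 ≠ 0; add h_3 = 3b^{2} - 48 to the basis.

S(f_1,h_3): leading monomials are coprime, so the S-polynomial reduces to 0 (Buchberger's first criterion).
S(f_2,h_3): leading monomials are coprime, so the S-polynomial reduces to 0 (Buchberger's first criterion).
Every S-polynomial of the final basis reduces to 0, so we have a Gröbner basis.
Inter-reduce: drop elements whose leading term is divisible by another's, tail-reduce, and make monic.
Reduced Gröbner basis: {a - 2, b^{2} - 16}.

Elimination: the polynomial b^{2} - 16 lies in the elimination ideal for b, so b ∈ {-4, 4}. For each such b, the remaining basis elements (now univariate) give the rest of the solution.
  b = -4: the earlier basis element becomes a - 2 = 0, giving a = 2 — point (2, -4).
  b = 4: the earlier basis element becomes a - 2 = 0, giving a = 2 — point (2, 4).

{(2, -4), (2, 4)}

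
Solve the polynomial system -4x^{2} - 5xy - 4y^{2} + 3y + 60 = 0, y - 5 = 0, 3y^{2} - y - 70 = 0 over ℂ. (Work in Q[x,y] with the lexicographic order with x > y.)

Compute a lex Gröbner basis by Buchberger's algorithm.
f_1 = -4x^{2} - 5xy - 4y^{2} + 3y + 60, LT = x^{2}.
f_2 = y - 5, LT = y.
f_3 = 3y^{2} - y - 70, LT = y^{2}.

The S-polynomials (S(f_1,f_2), S(f_1,f_3), S(f_2,f_3)) all reduce to 0 modulo the current basis, so we have a Gröbner basis.
Inter-reduce: drop elements whose leading term is divisible by another's, tail-reduce, and make monic.
Reduced Gröbner basis: {x^{2} + \tfrac{25}{4}x + \tfrac{25}{4}, y - 5}.

Since the basis is lex-ordered, y - 5 is univariate in y. Its roots are {5}. Back-substituting each root into the other basis elements fixes the other coordinates.
  y = 5: the earlier basis element becomes x^{2} + \tfrac{25}{4}x + \tfrac{25}{4} = 0, giving x = -5, -5/4 — points (-5, 5), (-5/4, 5).
Zero-dimensionality of the ideal guarantees finitely many solutions over ℂ.

{(-5, 5), (-5/4, 5)}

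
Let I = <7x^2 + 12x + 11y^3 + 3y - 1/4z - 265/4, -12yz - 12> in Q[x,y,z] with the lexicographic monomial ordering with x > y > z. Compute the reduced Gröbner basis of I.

f_1 = 7x^2 + 12x + 11y^3 + 3y - 1/4z - 265/4, LT = x^2.
f_2 = -12yz - 12, LT = yz.

The S-polynomials (S(f_1,f_2)) all reduce to 0 modulo the current basis, so we have a Gröbner basis.

G = {x^2 + 12/7x + 11/7y^3 + 3/7y - 1/28z - 265/28, yz + 1}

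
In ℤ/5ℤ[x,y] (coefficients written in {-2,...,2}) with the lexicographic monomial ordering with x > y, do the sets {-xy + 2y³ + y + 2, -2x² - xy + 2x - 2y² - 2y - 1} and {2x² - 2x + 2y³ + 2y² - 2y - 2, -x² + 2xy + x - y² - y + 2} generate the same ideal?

Since reduced Gröbner bases are canonical representatives of ideals under a given ordering, it suffices to compute and compare them.
Buchberger on the first generating set:
f_1 = -xy + 2y³ + y + 2, LT = xy.
f_2 = -2x² - xy + 2x - 2y² - 2y - 1, LT = x².

S(f_1,f_2): lcm = x²y. S = -2xy³ + 2xy² - 2x - y³ - y² + 2y.
  leading term xy³: subtract (2y²)·f_1 from -2xy³ + 2xy² - 2x - y³ - y² + 2y → 2xy² - 2x + y⁵ + 2y³ + 2y
  leading term xy²: subtract (-2y)·f_1 from 2xy² - 2x + y⁵ + 2y³ + 2y → -2x + y⁵ - y⁴ + 2y³ + 2y² + y
  leading term x: no divisor's leading term divides it; move -2x to the remainder.
  leading term y⁵: no divisor's leading term divides it; move y⁵ to the remainder.
  leading term y⁴: no divisor's leading term divides it; move -y⁴ to the remainder.
  leading term y³: no divisor's leading term divides it; move 2y³ to the remainder.
  leading term y²: no divisor's leading term divides it; move 2y² to the remainder.
  leading term y: no divisor's leading term divides it; move y to the remainder.
  remainder -2x + y⁵ - y⁴ + 2y³ + 2y² + y ≠ 0; add g_3 = -2x + y⁵ - y⁴ + 2y³ + 2y² + y to the basis.

S(f_1,g_3): lcm = xy. S = -2y⁶ + 2y⁵ + y⁴ - y³ - 2y² - y - 2.
  leading term y⁶: no divisor's leading term divides it; move -2y⁶ to the remainder.
  leading term y⁵: no divisor's leading term divides it; move 2y⁵ to the remainder.
  leading term y⁴: no divisor's leading term divides it; move y⁴ to the remainder.
  leading term y³: no divisor's leading term divides it; move -y³ to the remainder.
  leading term y²: no divisor's leading term divides it; move -2y² to the remainder.
  leading term y: no divisor's leading term divides it; move -y to the remainder.
  leading term 1: no divisor's leading term divides it; move -2 to the remainder.
  remainder -2y⁶ + 2y⁵ + y⁴ - y³ - 2y² - y - 2 ≠ 0; add g_4 = -2y⁶ + 2y⁵ + y⁴ - y³ - 2y² - y - 2 to the basis.

The other S-polynomials (S(f_2,g_3), S(f_1,g_4), S(f_2,g_4), S(g_3,g_4)) all reduce to 0 modulo the current basis, so we have a Gröbner basis.
Inter-reduce: drop elements whose leading term is divisible by another's, tail-reduce, and make monic.
Reduced Gröbner basis: {x + 2y⁵ - 2y⁴ - y³ - y² + 2y, y⁶ - y⁵ + 2y⁴ - 2y³ + y² - 2y + 1}.

Buchberger on the second generating set:
h_1 = 2x² - 2x + 2y³ + 2y² - 2y - 2, LT = x².
h_2 = -x² + 2xy + x - y² - y + 2, LT = x².

S(h_1,h_2): lcm = x². S = 2xy + y³ - 2y + 1.
  leading term xy: no divisor's leading term divides it; move 2xy to the remainder.
  leading term y³: no divisor's leading term divides it; move y³ to the remainder.
  leading term y: no divisor's leading term divides it; move -2y to the remainder.
  leading term 1: no divisor's leading term divides it; move 1 to the remainder.
  remainder 2xy + y³ - 2y + 1 ≠ 0; add k_3 = 2xy + y³ - 2y + 1 to the basis.

S(h_1,k_3): lcm = x²y. S = 2xy³ + 2x + y⁴ + y³ - y² - y.
  leading term xy³: subtract (y²)·k_3 from 2xy³ + 2x + y⁴ + y³ - y² - y → 2x - y⁵ + y⁴ - 2y³ - 2y² - y
  leading term x: no divisor's leading term divides it; move 2x to the remainder.
  leading term y⁵: no divisor's leading term divides it; move -y⁵ to the remainder.
  leading term y⁴: no divisor's leading term divides it; move y⁴ to the remainder.
  leading term y³: no divisor's leading term divides it; move -2y³ to the remainder.
  leading term y²: no divisor's leading term divides it; move -2y² to the remainder.
  leading term y: no divisor's leading term divides it; move -y to the remainder.
  remainder 2x - y⁵ + y⁴ - 2y³ - 2y² - y ≠ 0; add k_4 = 2x - y⁵ + y⁴ - 2y³ - 2y² - y to the basis.

S(h_1,k_4): lcm = x². S = -2xy⁵ + 2xy⁴ + xy³ + xy² - 2xy - x + y³ + y² - y - 1.
  leading term xy⁵: subtract (-y⁴)·k_3 from -2xy⁵ + 2xy⁴ + xy³ + xy² - 2xy - x + y³ + y² - y - 1 → 2xy⁴ + xy³ + xy² - 2xy - x + y⁷ - 2y⁵ + y⁴ + y³ + y² - y - 1
  leading term xy⁴: subtract (y³)·k_3 from 2xy⁴ + xy³ + xy² - 2xy - x + y⁷ - 2y⁵ + y⁴ + y³ + y² - y - 1 → xy³ + xy² - 2xy - x + y⁷ - y⁶ - 2y⁵ - 2y⁴ + y² - y - 1
  leading term xy³: subtract (-2y²)·k_3 from xy³ + xy² - 2xy - x + y⁷ - y⁶ - 2y⁵ - 2y⁴ + y² - y - 1 → xy² - 2xy - x + y⁷ - y⁶ - 2y⁴ + y³ - 2y² - y - 1
  leading term xy²: subtract (-2y)·k_3 from xy² - 2xy - x + y⁷ - y⁶ - 2y⁴ + y³ - 2y² - y - 1 → -2xy - x + y⁷ - y⁶ + y³ - y² + y - 1
  leading term xy: subtract (-1)·k_3 from -2xy - x + y⁷ - y⁶ + y³ - y² + y - 1 → -x + y⁷ - y⁶ + 2y³ - y² - y
  leading term x: subtract (2)·k_4 from -x + y⁷ - y⁶ + 2y³ - y² - y → y⁷ - y⁶ + 2y⁵ - 2y⁴ + y³ - 2y² + y
  leading term y⁷: no divisor's leading term divides it; move y⁷ to the remainder.
  leading term y⁶: no divisor's leading term divides it; move -y⁶ to the remainder.
  leading term y⁵: no divisor's leading term divides it; move 2y⁵ to the remainder.
  leading term y⁴: no divisor's leading term divides it; move -2y⁴ to the remainder.
  leading term y³: no divisor's leading term divides it; move y³ to the remainder.
  leading term y²: no divisor's leading term divides it; move -2y² to the remainder.
  leading term y: no divisor's leading term divides it; move y to the remainder.
  remainder y⁷ - y⁶ + 2y⁵ - 2y⁴ + y³ - 2y² + y ≠ 0; add k_5 = y⁷ - y⁶ + 2y⁵ - 2y⁴ + y³ - 2y² + y to the basis.

S(k_3,k_4): lcm = xy. S = -2y⁶ + 2y⁵ + y⁴ - y³ - 2y² - y - 2.
  leading term y⁶: no divisor's leading term divides it; move -2y⁶ to the remainder.
  leading term y⁵: no divisor's leading term divides it; move 2y⁵ to the remainder.
  leading term y⁴: no divisor's leading term divides it; move y⁴ to the remainder.
  leading term y³: no divisor's leading term divides it; move -y³ to the remainder.
  leading term y²: no divisor's leading term divides it; move -2y² to the remainder.
  leading term y: no divisor's leading term divides it; move -y to the remainder.
  leading term 1: no divisor's leading term divides it; move -2 to the remainder.
  remainder -2y⁶ + 2y⁵ + y⁴ - y³ - 2y² - y - 2 ≠ 0; add k_6 = -2y⁶ + 2y⁵ + y⁴ - y³ - 2y² - y - 2 to the basis.

The other S-polynomials (S(h_2,k_3), S(h_2,k_4), S(h_1,k_5), S(h_2,k_5), S(k_3,k_5), S(k_4,k_5), S(h_1,k_6), S(h_2,k_6), S(k_3,k_6), S(k_4,k_6), S(k_5,k_6)) all reduce to 0 modulo the current basis, so we have a Gröbner basis.
Inter-reduce: drop elements whose leading term is divisible by another's, tail-reduce, and make monic.
Reduced Gröbner basis: {x + 2y⁵ - 2y⁴ - y³ - y² + 2y, y⁶ - y⁵ + 2y⁴ - 2y³ + y² - 2y + 1}.

These coincide, so the ideals are equal.

Yes, the ideals are equal.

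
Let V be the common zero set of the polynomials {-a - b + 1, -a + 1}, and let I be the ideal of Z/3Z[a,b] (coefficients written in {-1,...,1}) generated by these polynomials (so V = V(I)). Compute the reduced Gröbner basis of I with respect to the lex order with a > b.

f_1 = -a - b + 1, LT = a.
f_2 = -a + 1, LT = a.

S(f_1,f_2): lcm = a. S = b.
  leading term b: no divisor's leading term divides it; move b to the remainder.
  remainder b ≠ 0; add g_3 = b to the basis.

The other S-polynomials (S(f_1,g_3), S(f_2,g_3)) all reduce to 0 modulo the current basis, so we have a Gröbner basis.
Inter-reduce: drop elements whose leading term is divisible by another's, tail-reduce, and make monic.

G = {a - 1, b}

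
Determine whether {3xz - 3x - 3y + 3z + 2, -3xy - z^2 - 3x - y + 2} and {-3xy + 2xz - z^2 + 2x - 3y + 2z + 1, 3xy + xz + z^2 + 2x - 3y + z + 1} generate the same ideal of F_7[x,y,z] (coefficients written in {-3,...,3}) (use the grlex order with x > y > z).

Two ideals are equal iff their reduced Gröbner bases coincide (the reduced basis is unique for a fixed ordering).
Buchberger on the first generating set:
f_1 = 3xz - 3x - 3y + 3z + 2, LT = xz.
f_2 = -3xy - z^2 - 3x - y + 2, LT = xy.

S(f_1,f_2): lcm = xyz. S = 2z^3 - xy - xz - y^2 + 3yz + 3y + 3z.
  reduce S modulo (f_1, f_2):
  remainder 2z^3 - y^2 + 3yz - 2z^2 - 3z ≠ 0; add g_3 = 2z^3 - y^2 + 3yz - 2z^2 - 3z to the basis.

The other S-polynomials (S(f_1,g_3), S(f_2,g_3)) all reduce to 0 modulo the current basis, so we have a Gröbner basis.
Inter-reduce: drop elements whose leading term is divisible by another's, tail-reduce, and make monic.
Reduced Gröbner basis: {z^3 + 3y^2 - 2yz - z^2 + 2z, xy - 2z^2 + x - 2y - 3, xz - x - y + z + 3}.

Buchberger on the second generating set:
h_1 = -3xy + 2xz - z^2 + 2x - 3y + 2z + 1, LT = xy.
h_2 = 3xy + xz + z^2 + 2x - 3y + z + 1, LT = xy.

S(h_1,h_2): lcm = xy. S = -xz + x + 2y - z - 3.
  reduce S modulo (h_1, h_2):
  remainder -xz + x + 2y - z - 3 ≠ 0; add k_3 = -xz + x + 2y - z - 3 to the basis.

S(h_1,k_3): lcm = xyz. S = -3xz^2 - 2z^3 + xy - 3xz + 2y^2 - 3z^2 - 3y + 2z.
  reduce S modulo (h_1, h_2, k_3):
  remainder -2z^3 + 2y^2 + yz + 2z^2 - 3y + 3z ≠ 0; add k_4 = -2z^3 + 2y^2 + yz + 2z^2 - 3y + 3z to the basis.

The other S-polynomials (S(h_2,k_3), S(h_1,k_4), S(h_2,k_4), S(k_3,k_4)) all reduce to 0 modulo the current basis, so we have a Gröbner basis.
Inter-reduce: drop elements whose leading term is divisible by another's, tail-reduce, and make monic.
Reduced Gröbner basis: {z^3 - y^2 + 3yz - z^2 - 2y + 2z, xy - 2z^2 + x + 2y - 3, xz - x - 2y + z + 3}.

These differ, so the ideals are not equal.
The same test decides containment: I ⊆ J iff every generator of I reduces to 0 modulo a Gröbner basis of J.

No, the ideals differ.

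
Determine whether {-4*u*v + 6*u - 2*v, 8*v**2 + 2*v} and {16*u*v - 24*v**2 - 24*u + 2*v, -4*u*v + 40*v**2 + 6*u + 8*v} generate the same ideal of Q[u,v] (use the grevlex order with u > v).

Two ideals are equal iff their reduced Gröbner bases coincide (the reduced basis is unique for a fixed ordering).
Buchberger on the first generating set:
f_1 = -4*u*v + 6*u - 2*v, LT = u*v.
f_2 = 8*v**2 + 2*v, LT = v**2.

S(f_1,f_2): lcm = u*v**2. S = -7/4*u*v + 1/2*v**2.
  leading term u*v: subtract (7/16)·f_1 from -7/4*u*v + 1/2*v**2 → 1/2*v**2 - 21/8*u + 7/8*v
  leading term v**2: subtract (1/16)·f_2 from 1/2*v**2 - 21/8*u + 7/8*v → -21/8*u + 3/4*v
  leading term u: no divisor's leading term divides it; move -21/8*u to the remainder.
  leading term v: no divisor's leading term divides it; move 3/4*v to the remainder.
  remainder -21/8*u + 3/4*v ≠ 0; add g_3 = -21/8*u + 3/4*v to the basis.

The other S-polynomials (S(f_1,g_3), S(f_2,g_3)) all reduce to 0 modulo the current basis, so we have a Gröbner basis.
Inter-reduce: drop elements whose leading term is divisible by another's, tail-reduce, and make monic.
Reduced Gröbner basis: {v**2 + 1/4*v, u - 2/7*v}.

Buchberger on the second generating set:
h_1 = 16*u*v - 24*v**2 - 24*u + 2*v, LT = u*v.
h_2 = -4*u*v + 40*v**2 + 6*u + 8*v, LT = u*v.

S(h_1,h_2): lcm = u*v. S = 17/2*v**2 + 17/8*v.
  leading term v**2: no divisor's leading term divides it; move 17/2*v**2 to the remainder.
  leading term v: no divisor's leading term divides it; move 17/8*v to the remainder.
  remainder 17/2*v**2 + 17/8*v ≠ 0; add k_3 = 17/2*v**2 + 17/8*v to the basis.

S(h_1,k_3): lcm = u*v**2. S = -3/2*v**3 - 7/4*u*v + 1/8*v**2.
  leading term v**3: subtract (-3/17*v)·k_3 from -3/2*v**3 - 7/4*u*v + 1/8*v**2 → -7/4*u*v + 1/2*v**2
  leading term u*v: subtract (-7/64)·h_1 from -7/4*u*v + 1/2*v**2 → -17/8*v**2 - 21/8*u + 7/32*v
  leading term v**2: subtract (-1/4)·k_3 from -17/8*v**2 - 21/8*u + 7/32*v → -21/8*u + 3/4*v
  leading term u: no divisor's leading term divides it; move -21/8*u to the remainder.
  leading term v: no divisor's leading term divides it; move 3/4*v to the remainder.
  remainder -21/8*u + 3/4*v ≠ 0; add k_4 = -21/8*u + 3/4*v to the basis.

The other S-polynomials (S(h_2,k_3), S(h_1,k_4), S(h_2,k_4), S(k_3,k_4)) all reduce to 0 modulo the current basis, so we have a Gröbner basis.
Inter-reduce: drop elements whose leading term is divisible by another's, tail-reduce, and make monic.
Reduced Gröbner basis: {v**2 + 1/4*v, u - 2/7*v}.

Same reduced basis, so the two generating sets span the same ideal.

Yes, the ideals are equal.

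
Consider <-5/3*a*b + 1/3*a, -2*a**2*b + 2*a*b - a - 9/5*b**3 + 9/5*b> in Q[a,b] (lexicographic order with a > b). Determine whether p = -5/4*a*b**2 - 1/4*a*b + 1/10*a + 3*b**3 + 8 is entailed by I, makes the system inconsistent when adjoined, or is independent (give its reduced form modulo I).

Adjoining -5/4*a*b**2 - 1/4*a*b + 1/10*a + 3*b**3 + 8 makes the ideal the whole ring: the system is inconsistent.

First compute the reduced Gröbner basis of I by Buchberger's algorithm.
f_1 = -5/3*a*b + 1/3*a, LT = a*b.
f_2 = -2*a**2*b + 2*a*b - a - 9/5*b**3 + 9/5*b, LT = a**2*b.

S(f_1,f_2): lcm = a**2*b. S = -1/5*a**2 + a*b - 1/2*a - 9/10*b**3 + 9/10*b.
  leading term a**2: no divisor's leading term divides it; move -1/5*a**2 to the remainder.
  leading term a*b: subtract (-3/5)·f_1 from a*b - 1/2*a - 9/10*b**3 + 9/10*b → -3/10*a - 9/10*b**3 + 9/10*b
  leading term a: no divisor's leading term divides it; move -3/10*a to the remainder.
  leading term b**3: no divisor's leading term divides it; move -9/10*b**3 to the remainder.
  leading term b: no divisor's leading term divides it; move 9/10*b to the remainder.
  remainder -1/5*a**2 - 3/10*a - 9/10*b**3 + 9/10*b ≠ 0; add h_3 = -1/5*a**2 - 3/10*a - 9/10*b**3 + 9/10*b to the basis.

S(f_1,h_3): lcm = a**2*b. S = -1/5*a**2 - 3/2*a*b - 9/2*b**4 + 9/2*b**2.
  leading term a**2: subtract (1)·h_3 from -1/5*a**2 - 3/2*a*b - 9/2*b**4 + 9/2*b**2 → -3/2*a*b + 3/10*a - 9/2*b**4 + 9/10*b**3 + 9/2*b**2 - 9/10*b
  leading term a*b: subtract (9/10)·f_1 from -3/2*a*b + 3/10*a - 9/2*b**4 + 9/10*b**3 + 9/2*b**2 - 9/10*b → -9/2*b**4 + 9/10*b**3 + 9/2*b**2 - 9/10*b
  leading term b**4: no divisor's leading term divides it; move -9/2*b**4 to the remainder.
  leading term b**3: no divisor's leading term divides it; move 9/10*b**3 to the remainder.
  leading term b**2: no divisor's leading term divides it; move 9/2*b**2 to the remainder.
  leading term b: no divisor's leading term divides it; move -9/10*b to the remainder.
  remainder -9/2*b**4 + 9/10*b**3 + 9/2*b**2 - 9/10*b ≠ 0; add h_4 = -9/2*b**4 + 9/10*b**3 + 9/2*b**2 - 9/10*b to the basis.

The other S-polynomials (S(f_2,h_3), S(f_1,h_4), S(f_2,h_4), S(h_3,h_4)) all reduce to 0 modulo the current basis, so we have a Gröbner basis.
Inter-reduce: drop elements whose leading term is divisible by another's, tail-reduce, and make monic.
Reduced Gröbner basis: {a**2 + 3/2*a + 9/2*b**3 - 9/2*b, a*b - 1/5*a, b**4 - 1/5*b**3 - b**2 + 1/5*b}.
Label its elements g_1 = a**2 + 3/2*a + 9/2*b**3 - 9/2*b, g_2 = a*b - 1/5*a, g_3 = b**4 - 1/5*b**3 - b**2 + 1/5*b.

Reduce p = -5/4*a*b**2 - 1/4*a*b + 1/10*a + 3*b**3 + 8 modulo G:
  leading term a*b**2: subtract (-5/4*b)·g_2 from -5/4*a*b**2 - 1/4*a*b + 1/10*a + 3*b**3 + 8 → -1/2*a*b + 1/10*a + 3*b**3 + 8
  leading term a*b: subtract (-1/2)·g_2 from -1/2*a*b + 1/10*a + 3*b**3 + 8 → 3*b**3 + 8
  leading term b**3: no divisor's leading term divides it; move 3*b**3 to the remainder.
  leading term 1: no divisor's leading term divides it; move 8 to the remainder.
  normal form = 3*b**3 + 8.
The normal form is nonzero, so p ∉ I. Since p minus its normal form lies in I, I + (p) = I + (r) where r = 3*b**3 + 8; decide whether this ideal is the whole ring.
Run Buchberger on G together with r (pairs among the g_i already reduce to 0 since G is a Gröbner basis):
g_1 = a**2 + 3/2*a + 9/2*b**3 - 9/2*b, LT = a**2.
g_2 = a*b - 1/5*a, LT = a*b.
g_3 = b**4 - 1/5*b**3 - b**2 + 1/5*b, LT = b**4.
r = 3*b**3 + 8, LT = b**3.

S(g_2,r): lcm = a*b**3. S = -1/5*a*b**2 - 8/3*a.
  leading term a*b**2: subtract (-1/5*b)·g_2 from -1/5*a*b**2 - 8/3*a → -1/25*a*b - 8/3*a
  leading term a*b: subtract (-1/25)·g_2 from -1/25*a*b - 8/3*a → -1003/375*a
  leading term a: no divisor's leading term divides it; move -1003/375*a to the remainder.
  remainder -1003/375*a ≠ 0; add m_5 = -1003/375*a to the basis.

S(g_3,r): lcm = b**4. S = -1/5*b**3 - b**2 - 37/15*b.
  leading term b**3: subtract (-1/15)·r from -1/5*b**3 - b**2 - 37/15*b → -b**2 - 37/15*b + 8/15
  leading term b**2: no divisor's leading term divides it; move -b**2 to the remainder.
  leading term b: no divisor's leading term divides it; move -37/15*b to the remainder.
  leading term 1: no divisor's leading term divides it; move 8/15 to the remainder.
  remainder -b**2 - 37/15*b + 8/15 ≠ 0; add m_6 = -b**2 - 37/15*b + 8/15 to the basis.

S(g_1,m_5): lcm = a**2. S = 3/2*a + 9/2*b**3 - 9/2*b.
  leading term a: subtract (-1125/2006)·m_5 from 3/2*a + 9/2*b**3 - 9/2*b → 9/2*b**3 - 9/2*b
  leading term b**3: subtract (3/2)·r from 9/2*b**3 - 9/2*b → -9/2*b - 12
  leading term b: no divisor's leading term divides it; move -9/2*b to the remainder.
  leading term 1: no divisor's leading term divides it; move -12 to the remainder.
  remainder -9/2*b - 12 ≠ 0; add m_7 = -9/2*b - 12 to the basis.

S(g_3,m_6): lcm = b**4. S = -8/3*b**3 - 7/15*b**2 + 1/5*b.
  leading term b**3: subtract (-8/9)·r from -8/3*b**3 - 7/15*b**2 + 1/5*b → -7/15*b**2 + 1/5*b + 64/9
  leading term b**2: subtract (7/15)·m_6 from -7/15*b**2 + 1/5*b + 64/9 → 304/225*b + 1544/225
  leading term b: subtract (-608/2025)·m_7 from 304/225*b + 1544/225 → 88/27
  leading term 1: no divisor's leading term divides it; move 88/27 to the remainder.
  remainder 88/27 ≠ 0; add m_8 = 88/27 to the basis.

The other S-polynomials (S(g_1,g_2), S(g_1,g_3), S(g_1,r), S(g_2,g_3), S(g_2,m_5), S(g_3,m_5), S(r,m_5), S(g_1,m_6), S(g_2,m_6), S(r,m_6), S(m_5,m_6), S(g_1,m_7), S(g_2,m_7), S(g_3,m_7), S(r,m_7), S(m_5,m_7), S(m_6,m_7), S(g_1,m_8), S(g_2,m_8), S(g_3,m_8), S(r,m_8), S(m_5,m_8), S(m_6,m_8), S(m_7,m_8)) all reduce to 0 modulo the current basis, so we have a Gröbner basis.
Inter-reduce: drop elements whose leading term is divisible by another's, tail-reduce, and make monic.
Reduced Gröbner basis: {1}.
The reduced Gröbner basis of I + (p) is {1}: the ideal is the whole ring, so the enlarged system has no common solution — adjoining p is inconsistent.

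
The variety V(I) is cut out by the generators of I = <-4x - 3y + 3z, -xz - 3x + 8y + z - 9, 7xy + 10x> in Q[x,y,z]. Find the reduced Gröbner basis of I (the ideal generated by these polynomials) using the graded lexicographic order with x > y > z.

f_1 = -4x - 3y + 3z, LT = x.
f_2 = -xz - 3x + 8y + z - 9, LT = xz.
f_3 = 7xy + 10x, LT = xy.

S(f_1,f_2): lcm = xz. S = 3/4yz - 3/4z^2 - 3x + 8y + z - 9.
  reduce S modulo (f_1, f_2, f_3):
  remainder 3/4yz - 3/4z^2 + 41/4y - 5/4z - 9 ≠ 0; add g_4 = 3/4yz - 3/4z^2 + 41/4y - 5/4z - 9 to the basis.

S(f_1,f_3): lcm = xy. S = 3/4y^2 - 3/4yz - 10/7x.
  reduce S modulo (f_1, f_2, f_3, g_4):
  remainder 3/4y^2 - 3/4z^2 + 317/28y - 65/28z - 9 ≠ 0; add g_5 = 3/4y^2 - 3/4z^2 + 317/28y - 65/28z - 9 to the basis.

S(f_2,f_3): lcm = xyz. S = 3xy - 10/7xz - 8y^2 - yz + 9y.
  reduce S modulo (f_1, f_2, f_3, g_4, g_5):
  remainder -9z^2 + 132y - 195/7z - 666/7 ≠ 0; add g_6 = -9z^2 + 132y - 195/7z - 666/7 to the basis.

The other S-polynomials (S(f_1,g_4), S(f_2,g_4), S(f_3,g_4), S(f_1,g_5), S(f_2,g_5), S(f_3,g_5), S(g_4,g_5), S(f_1,g_6), S(f_2,g_6), S(f_3,g_6), S(g_4,g_6), S(g_5,g_6)) all reduce to 0 modulo the current basis, so we have a Gröbner basis.
Inter-reduce: drop elements whose leading term is divisible by another's, tail-reduce, and make monic.

G = {y^2 + 3/7y - 10/7, yz - y + 10/7z - 10/7, z^2 - 44/3y + 65/21z + 74/7, x + 3/4y - 3/4z}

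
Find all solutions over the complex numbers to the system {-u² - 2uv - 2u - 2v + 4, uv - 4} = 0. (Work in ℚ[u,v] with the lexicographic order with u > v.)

Compute a lex Gröbner basis by Buchberger's algorithm.
f_1 = -u² - 2uv - 2u - 2v + 4, LT = u².
f_2 = uv - 4, LT = uv.

S(f_1,f_2): lcm = u²v. S = 2uv² + 2uv + 4u + 2v² - 4v.
  leading term uv²: subtract (2v)·f_2 from 2uv² + 2uv + 4u + 2v² - 4v → 2uv + 4u + 2v² + 4v
  leading term uv: subtract (2)·f_2 from 2uv + 4u + 2v² + 4v → 4u + 2v² + 4v + 8
  leading term u: no divisor's leading term divides it; move 4u to the remainder.
  leading term v²: no divisor's leading term divides it; move 2v² to the remainder.
  leading term v: no divisor's leading term divides it; move 4v to the remainder.
  leading term 1: no divisor's leading term divides it; move 8 to the remainder.
  remainder 4u + 2v² + 4v + 8 ≠ 0; add h_3 = 4u + 2v² + 4v + 8 to the basis.

S(f_2,h_3): lcm = uv. S = -½v³ - v² - 2v - 4.
  leading term v³: no divisor's leading term divides it; move -½v³ to the remainder.
  leading term v²: no divisor's leading term divides it; move -v² to the remainder.
  leading term v: no divisor's leading term divides it; move -2v to the remainder.
  leading term 1: no divisor's leading term divides it; move -4 to the remainder.
  remainder -½v³ - v² - 2v - 4 ≠ 0; add h_4 = -½v³ - v² - 2v - 4 to the basis.

The other S-polynomials (S(f_1,h_3), S(f_1,h_4), S(f_2,h_4), S(h_3,h_4)) all reduce to 0 modulo the current basis, so we have a Gröbner basis.
Inter-reduce: drop elements whose leading term is divisible by another's, tail-reduce, and make monic.
Reduced Gröbner basis: {u + ½v² + v + 2, v³ + 2v² + 4v + 8}.

A lex Gröbner basis eliminates variables successively. Here v³ + 2v² + 4v + 8 depends only on v, with roots {-2, -2*I, 2*I}; lifting each root through the earlier basis elements recovers the full solutions.
  v = -2: the earlier basis element becomes u + 2 = 0, giving u = -2 — point (-2, -2).
  v = -2*I: the earlier basis element becomes u - 2*I = 0, giving u = 2*I — point (2*I, -2*I).
  v = 2*I: the earlier basis element becomes u + 2*I = 0, giving u = -2*I — point (-2*I, 2*I).

{(-2, -2), (2*I, -2*I), (-2*I, 2*I)}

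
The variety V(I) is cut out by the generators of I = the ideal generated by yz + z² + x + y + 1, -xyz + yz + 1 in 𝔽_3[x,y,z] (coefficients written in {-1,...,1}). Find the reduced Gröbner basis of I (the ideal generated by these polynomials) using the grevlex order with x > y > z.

f_1 = yz + z² + x + y + 1, LT = yz.
f_2 = -xyz + yz + 1, LT = xyz.

S(f_1,f_2): lcm = xyz. S = xz² + x² + xy + yz + x + 1.
  leading term xz²: no divisor's leading term divides it; move xz² to the remainder.
  leading term x²: no divisor's leading term divides it; move x² to the remainder.
  leading term xy: no divisor's leading term divides it; move xy to the remainder.
  leading term yz: subtract (1)·f_1 from yz + x + 1 → -z² - y
  leading term z²: no divisor's leading term divides it; move -z² to the remainder.
  leading term y: no divisor's leading term divides it; move -y to the remainder.
  remainder xz² + x² + xy - z² - y ≠ 0; add g_3 = xz² + x² + xy - z² - y to the basis.

S(f_1,g_3): lcm = xyz². S = xz³ - x²y - xy² + x²z + xyz + yz² + y² + xz.
  leading term xz³: subtract (z)·g_3 from xz³ - x²y - xy² + x²z + xyz + yz² + y² + xz → -x²y - xy² + yz² + z³ + y² + xz + yz
  leading term x²y: no divisor's leading term divides it; move -x²y to the remainder.
  leading term xy²: no divisor's leading term divides it; move -xy² to the remainder.
  leading term yz²: subtract (z)·f_1 from yz² + z³ + y² + xz + yz → y² - z
  leading term y²: no divisor's leading term divides it; move y² to the remainder.
  leading term z: no divisor's leading term divides it; move -z to the remainder.
  remainder -x²y - xy² + y² - z ≠ 0; add g_4 = -x²y - xy² + y² - z to the basis.

The other S-polynomials (S(f_2,g_3), S(f_1,g_4), S(f_2,g_4), S(g_3,g_4)) all reduce to 0 modulo the current basis, so we have a Gröbner basis.
Inter-reduce: drop elements whose leading term is divisible by another's, tail-reduce, and make monic.

G = {x²y + xy² - y² + z, xz² + x² + xy - z² - y, yz + z² + x + y + 1}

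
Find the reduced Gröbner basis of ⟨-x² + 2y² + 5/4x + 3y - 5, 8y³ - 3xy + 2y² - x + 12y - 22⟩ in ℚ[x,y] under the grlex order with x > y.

G = {y³ - ⅜xy + ¼y² - ⅛x + 3/2y - 11/4, x² - 2y² - 5/4x - 3y + 5}

f_1 = -x² + 2y² + 5/4x + 3y - 5, LT = x².
f_2 = 8y³ - 3xy + 2y² - x + 12y - 22, LT = y³.

The S-polynomials (S(f_1,f_2)) all reduce to 0 modulo the current basis, so we have a Gröbner basis.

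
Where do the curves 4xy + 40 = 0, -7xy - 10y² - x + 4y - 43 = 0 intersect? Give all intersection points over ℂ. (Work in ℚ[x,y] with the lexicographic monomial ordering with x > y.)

Compute a lex Gröbner basis by Buchberger's algorithm.
f_1 = 4xy + 40, LT = xy.
f_2 = -7xy - x - 10y² + 4y - 43, LT = xy.

S(f_1,f_2): lcm = xy. S = -1/7x - 10/7y² + 4/7y + 27/7.
  reduce S modulo (f_1, f_2):
  remainder -1/7x - 10/7y² + 4/7y + 27/7 ≠ 0; add h_3 = -1/7x - 10/7y² + 4/7y + 27/7 to the basis.

S(f_1,h_3): lcm = xy. S = -10y³ + 4y² + 27y + 10.
  reduce S modulo (f_1, f_2, h_3):
  remainder -10y³ + 4y² + 27y + 10 ≠ 0; add h_4 = -10y³ + 4y² + 27y + 10 to the basis.

The other S-polynomials (S(f_2,h_3), S(f_1,h_4), S(f_2,h_4), S(h_3,h_4)) all reduce to 0 modulo the current basis, so we have a Gröbner basis.
Inter-reduce: drop elements whose leading term is divisible by another's, tail-reduce, and make monic.
Reduced Gröbner basis: {x + 10y² - 4y - 27, y³ - ⅖y² - 27/10y - 1}.

A lex Gröbner basis eliminates variables successively. Here y³ - ⅖y² - 27/10y - 1 depends only on y, with roots {2, -4/5 - sqrt(14)/10, -4/5 + sqrt(14)/10}; lifting each root through the earlier basis elements recovers the full solutions.
  y = 2: the earlier basis element becomes x + 5 = 0, giving x = -5 — point (-5, 2).
  y = -4/5 - sqrt(14)/10: the earlier basis element becomes x - 16 + 2*sqrt(14) = 0, giving x = 16 - 2*sqrt(14) — point (16 - 2*sqrt(14), -4/5 - sqrt(14)/10).
  y = -4/5 + sqrt(14)/10: the earlier basis element becomes x - 16 - 2*sqrt(14) = 0, giving x = 2*sqrt(14) + 16 — point (2*sqrt(14) + 16, -4/5 + sqrt(14)/10).

{(-5, 2), (16 - 2*sqrt(14), -4/5 - sqrt(14)/10), (2*sqrt(14) + 16, -4/5 + sqrt(14)/10)}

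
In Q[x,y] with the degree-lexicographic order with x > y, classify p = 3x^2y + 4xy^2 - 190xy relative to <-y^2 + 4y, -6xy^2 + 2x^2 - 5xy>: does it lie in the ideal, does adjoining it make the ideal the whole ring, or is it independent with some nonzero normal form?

First compute the reduced Gröbner basis of I by Buchberger's algorithm.
f_1 = -y^2 + 4y, LT = y^2.
f_2 = -6xy^2 + 2x^2 - 5xy, LT = xy^2.

S(f_1,f_2): lcm = xy^2. S = 1/3x^2 - 29/6xy.
  leading term x^2: no divisor's leading term divides it; move 1/3x^2 to the remainder.
  leading term xy: no divisor's leading term divides it; move -29/6xy to the remainder.
  remainder 1/3x^2 - 29/6xy ≠ 0; add h_3 = 1/3x^2 - 29/6xy to the basis.

The other S-polynomials (S(f_1,h_3), S(f_2,h_3)) all reduce to 0 modulo the current basis, so we have a Gröbner basis.
Inter-reduce: drop elements whose leading term is divisible by another's, tail-reduce, and make monic.
Reduced Gröbner basis: {x^2 - 29/2xy, y^2 - 4y}.
Label its elements g_1 = x^2 - 29/2xy, g_2 = y^2 - 4y.

Reduce p = 3x^2y + 4xy^2 - 190xy modulo G:
  leading term x^2y: subtract (3y)·g_1 from 3x^2y + 4xy^2 - 190xy → 95/2xy^2 - 190xy
  leading term xy^2: subtract (95/2x)·g_2 from 95/2xy^2 - 190xy → 0
  normal form = 0.
Since the normal form is 0, p ∈ I.

The remainder on division by a Gröbner basis is unique — it is the normal form.

3x^2y + 4xy^2 - 190xy lies in I (it reduces to 0).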